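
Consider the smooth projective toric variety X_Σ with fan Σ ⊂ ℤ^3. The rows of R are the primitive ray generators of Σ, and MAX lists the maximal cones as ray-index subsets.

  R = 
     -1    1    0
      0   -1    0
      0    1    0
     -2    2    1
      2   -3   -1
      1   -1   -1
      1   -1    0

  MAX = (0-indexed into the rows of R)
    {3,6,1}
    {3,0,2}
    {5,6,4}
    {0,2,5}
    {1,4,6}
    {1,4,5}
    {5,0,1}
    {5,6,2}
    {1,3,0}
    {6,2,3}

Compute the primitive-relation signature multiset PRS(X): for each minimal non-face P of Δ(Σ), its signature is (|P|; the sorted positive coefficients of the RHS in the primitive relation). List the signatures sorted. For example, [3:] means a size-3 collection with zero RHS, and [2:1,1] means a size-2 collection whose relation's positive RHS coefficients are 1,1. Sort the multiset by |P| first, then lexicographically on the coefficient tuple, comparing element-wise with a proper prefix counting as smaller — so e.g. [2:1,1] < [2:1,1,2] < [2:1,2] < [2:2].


Σ has 7 primitive collections:

  • {0,6}:  v_{0} + v_{6} = 0  ⟹  sig = [2:]
  • {1,2}:  v_{1} + v_{2} = 0  ⟹  sig = [2:]
  • {3,4}:  v_{3} + v_{4} = v_{1}  ⟹  sig = [2:1]
  • {3,5}:  v_{3} + v_{5} = v_{0}  ⟹  sig = [2:1]
  • {0,4}:  v_{0} + v_{4} = v_{1} + v_{5}  ⟹  sig = [2:1,1]
  • {2,4}:  v_{2} + v_{4} = v_{5} + v_{6}  ⟹  sig = [2:1,1]
  • {1,5,6}:  v_{1} + v_{5} + v_{6} = v_{4}  ⟹  sig = [3:1]

so the primitive-relation signature multiset is
    |P|=2: 6 collections, coeffs (), (), (1), (1), (1,1), (1,1)
    |P|=3: 1 collection, coeffs (1)


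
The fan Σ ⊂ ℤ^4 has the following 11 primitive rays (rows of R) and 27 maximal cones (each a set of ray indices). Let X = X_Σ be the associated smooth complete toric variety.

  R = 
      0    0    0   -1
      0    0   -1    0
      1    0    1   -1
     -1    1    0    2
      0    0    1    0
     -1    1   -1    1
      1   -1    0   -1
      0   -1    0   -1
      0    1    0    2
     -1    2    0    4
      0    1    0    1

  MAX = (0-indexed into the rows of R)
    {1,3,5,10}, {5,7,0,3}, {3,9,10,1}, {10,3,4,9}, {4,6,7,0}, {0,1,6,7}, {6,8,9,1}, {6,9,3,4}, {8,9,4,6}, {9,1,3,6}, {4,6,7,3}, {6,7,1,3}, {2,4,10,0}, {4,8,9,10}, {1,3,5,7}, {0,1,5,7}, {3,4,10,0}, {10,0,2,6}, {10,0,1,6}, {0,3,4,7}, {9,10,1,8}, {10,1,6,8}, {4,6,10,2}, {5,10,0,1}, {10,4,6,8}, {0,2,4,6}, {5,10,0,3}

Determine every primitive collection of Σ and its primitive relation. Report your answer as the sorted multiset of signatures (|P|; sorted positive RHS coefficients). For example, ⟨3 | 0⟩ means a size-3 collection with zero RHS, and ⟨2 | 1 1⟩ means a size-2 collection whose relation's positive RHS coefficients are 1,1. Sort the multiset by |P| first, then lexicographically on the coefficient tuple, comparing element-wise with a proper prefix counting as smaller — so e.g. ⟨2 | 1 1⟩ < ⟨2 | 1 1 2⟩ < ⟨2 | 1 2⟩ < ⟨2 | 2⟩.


Minimal non-faces — 22 found among 11 rays, 27 max cones:

  {1,4}:  v_{1} + v_{4} = 0 ; sig = ⟨2 | 0⟩
  {7,10}:  v_{7} + v_{10} = 0 ; sig = ⟨2 | 0⟩
  {0,8}:  v_{0} + v_{8} = v_{10} ; sig = ⟨2 | 1⟩
  {3,8}:  v_{3} + v_{8} = v_{9} ; sig = ⟨2 | 1⟩
  {5,6}:  v_{5} + v_{6} = v_{1} ; sig = ⟨2 | 1⟩
  {0,9}:  v_{0} + v_{9} = v_{3} + v_{10} ; sig = ⟨2 | 1 1⟩
  {2,3}:  v_{2} + v_{3} = v_{4} + v_{10} ; sig = ⟨2 | 1 1⟩
  {2,5}:  v_{2} + v_{5} = v_{0} + v_{10} ; sig = ⟨2 | 1 1⟩
  {4,5}:  v_{4} + v_{5} = v_{0} + v_{3} ; sig = ⟨2 | 1 1⟩
  {7,8}:  v_{7} + v_{8} = v_{3} + v_{6} ; sig = ⟨2 | 1 1⟩
  {1,2}:  v_{1} + v_{2} = v_{0} + v_{6} + v_{10} ; sig = ⟨2 | 1 1 1⟩
  {2,7}:  v_{2} + v_{7} = v_{0} + v_{4} + v_{6} ; sig = ⟨2 | 1 1 1⟩
  {2,9}:  v_{2} + v_{9} = v_{4} + v_{8} + v_{10} ; sig = ⟨2 | 1 1 1⟩
  {5,8}:  v_{5} + v_{8} = v_{1} + v_{3} + v_{10} ; sig = ⟨2 | 1 1 1⟩
  {2,8}:  v_{2} + v_{8} = v_{4} + v_{6} + 2·v_{10} ; sig = ⟨2 | 1 1 2⟩
  {5,9}:  v_{5} + v_{9} = v_{1} + 2·v_{3} + v_{10} ; sig = ⟨2 | 1 1 2⟩
  {7,9}:  v_{7} + v_{9} = 2·v_{3} + v_{6} ; sig = ⟨2 | 1 2⟩
  {0,3,6}:  v_{0} + v_{3} + v_{6} = 0 ; sig = ⟨3 | 0⟩
  {0,1,3}:  v_{0} + v_{1} + v_{3} = v_{5} ; sig = ⟨3 | 1⟩
  {3,6,10}:  v_{3} + v_{6} + v_{10} = v_{8} ; sig = ⟨3 | 1⟩
  {6,9,10}:  v_{6} + v_{9} + v_{10} = 2·v_{8} ; sig = ⟨3 | 2⟩
  {0,4,6,10}:  v_{0} + v_{4} + v_{6} + v_{10} = v_{2} ; sig = ⟨4 | 1⟩

Sorted signature multiset PRS(X):
    ⟨2 | 0⟩
    ⟨2 | 0⟩
    ⟨2 | 1⟩
    ⟨2 | 1⟩
    ⟨2 | 1⟩
    ⟨2 | 1 1⟩
    ⟨2 | 1 1⟩
    ⟨2 | 1 1⟩
    ⟨2 | 1 1⟩
    ⟨2 | 1 1⟩
    ⟨2 | 1 1 1⟩
    ⟨2 | 1 1 1⟩
    ⟨2 | 1 1 1⟩
    ⟨2 | 1 1 1⟩
    ⟨2 | 1 1 2⟩
    ⟨2 | 1 1 2⟩
    ⟨2 | 1 2⟩
    ⟨3 | 0⟩
    ⟨3 | 1⟩
    ⟨3 | 1⟩
    ⟨3 | 2⟩
    ⟨4 | 1⟩


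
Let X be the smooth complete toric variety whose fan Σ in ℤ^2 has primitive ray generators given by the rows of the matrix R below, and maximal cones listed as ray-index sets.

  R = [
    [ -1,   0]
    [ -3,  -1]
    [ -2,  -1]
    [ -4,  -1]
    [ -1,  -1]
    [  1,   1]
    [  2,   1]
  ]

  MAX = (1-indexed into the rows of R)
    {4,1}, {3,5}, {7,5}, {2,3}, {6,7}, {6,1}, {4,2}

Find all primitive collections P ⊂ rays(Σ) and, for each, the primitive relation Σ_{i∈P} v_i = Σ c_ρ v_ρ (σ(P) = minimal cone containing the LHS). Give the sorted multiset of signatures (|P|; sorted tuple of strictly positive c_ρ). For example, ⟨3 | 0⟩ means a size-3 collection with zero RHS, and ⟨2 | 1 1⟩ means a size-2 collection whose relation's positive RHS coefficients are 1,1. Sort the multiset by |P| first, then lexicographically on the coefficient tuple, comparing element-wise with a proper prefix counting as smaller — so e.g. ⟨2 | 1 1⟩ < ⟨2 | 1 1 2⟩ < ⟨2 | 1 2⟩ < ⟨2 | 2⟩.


14 collections generate NE(X_Σ); each relation:

  {3,7}:  v_{3} + v_{7} = 0 — sig = ⟨2 | 0⟩
  {5,6}:  v_{5} + v_{6} = 0 — sig = ⟨2 | 0⟩
  {1,2}:  v_{1} + v_{2} = v_{4} — sig = ⟨2 | 1⟩
  {1,3}:  v_{1} + v_{3} = v_{2} — sig = ⟨2 | 1⟩
  {1,5}:  v_{1} + v_{5} = v_{3} — sig = ⟨2 | 1⟩
  {1,7}:  v_{1} + v_{7} = v_{6} — sig = ⟨2 | 1⟩
  {2,7}:  v_{2} + v_{7} = v_{1} — sig = ⟨2 | 1⟩
  {3,6}:  v_{3} + v_{6} = v_{1} — sig = ⟨2 | 1⟩
  {4,5}:  v_{4} + v_{5} = v_{2} + v_{3} — sig = ⟨2 | 1 1⟩
  {2,5}:  v_{2} + v_{5} = 2·v_{3} — sig = ⟨2 | 2⟩
  {2,6}:  v_{2} + v_{6} = 2·v_{1} — sig = ⟨2 | 2⟩
  {3,4}:  v_{3} + v_{4} = 2·v_{2} — sig = ⟨2 | 2⟩
  {4,7}:  v_{4} + v_{7} = 2·v_{1} — sig = ⟨2 | 2⟩
  {4,6}:  v_{4} + v_{6} = 3·v_{1} — sig = ⟨2 | 3⟩

Sorted signature multiset PRS(X):
[⟨2 | 0⟩, ⟨2 | 0⟩, ⟨2 | 1⟩, ⟨2 | 1⟩, ⟨2 | 1⟩, ⟨2 | 1⟩, ⟨2 | 1⟩, ⟨2 | 1⟩, ⟨2 | 1 1⟩, ⟨2 | 2⟩, ⟨2 | 2⟩, ⟨2 | 2⟩, ⟨2 | 2⟩, ⟨2 | 3⟩]


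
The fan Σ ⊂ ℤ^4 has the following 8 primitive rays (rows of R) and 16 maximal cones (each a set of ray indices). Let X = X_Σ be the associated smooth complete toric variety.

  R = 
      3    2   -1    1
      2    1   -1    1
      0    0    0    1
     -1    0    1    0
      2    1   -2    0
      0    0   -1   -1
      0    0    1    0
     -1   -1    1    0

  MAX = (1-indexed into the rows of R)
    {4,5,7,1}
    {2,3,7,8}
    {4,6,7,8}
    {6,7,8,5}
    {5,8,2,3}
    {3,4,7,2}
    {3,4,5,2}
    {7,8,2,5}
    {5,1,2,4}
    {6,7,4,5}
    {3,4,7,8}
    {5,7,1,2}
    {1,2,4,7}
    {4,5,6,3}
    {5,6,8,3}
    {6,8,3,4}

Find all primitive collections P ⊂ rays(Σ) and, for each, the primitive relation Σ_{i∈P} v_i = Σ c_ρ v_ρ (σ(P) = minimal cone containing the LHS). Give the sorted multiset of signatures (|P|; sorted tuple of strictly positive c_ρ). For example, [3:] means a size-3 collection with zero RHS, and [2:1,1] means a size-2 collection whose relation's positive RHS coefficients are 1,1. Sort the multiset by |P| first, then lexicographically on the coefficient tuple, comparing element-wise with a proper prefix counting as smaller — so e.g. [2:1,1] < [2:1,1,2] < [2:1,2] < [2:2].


Minimal non-faces — 9 found among 8 rays, 16 max cones:

  P = {2,6}:  v_{2} + v_{6} = v_{5} ; sig = [2:1]
  P = {1,8}:  v_{1} + v_{8} = v_{2} + v_{7} ; sig = [2:1,1]
  P = {1,6}:  v_{1} + v_{6} = v_{4} + 2·v_{5} + v_{7} ; sig = [2:1,1,2]
  P = {1,3}:  v_{1} + v_{3} = 2·v_{2} + v_{4} ; sig = [2:1,2]
  P = {3,6,7}:  v_{3} + v_{6} + v_{7} = 0 ; sig = [3:]
  P = {4,5,8}:  v_{4} + v_{5} + v_{8} = 0 ; sig = [3:]
  P = {3,5,7}:  v_{3} + v_{5} + v_{7} = v_{2} ; sig = [3:1]
  P = {2,4,8}:  v_{2} + v_{4} + v_{8} = v_{3} + v_{7} ; sig = [3:1,1]
  P = {2,4,5,7}:  v_{2} + v_{4} + v_{5} + v_{7} = v_{1} ; sig = [4:1]

Signatures (|P|; sorted positive RHS coefficients), sorted:
    |P|=2: 4 collections, coeffs (1), (1,1), (1,1,2), (1,2)
    |P|=3: 4 collections, coeffs (), (), (1), (1,1)
    |P|=4: 1 collection, coeffs (1)


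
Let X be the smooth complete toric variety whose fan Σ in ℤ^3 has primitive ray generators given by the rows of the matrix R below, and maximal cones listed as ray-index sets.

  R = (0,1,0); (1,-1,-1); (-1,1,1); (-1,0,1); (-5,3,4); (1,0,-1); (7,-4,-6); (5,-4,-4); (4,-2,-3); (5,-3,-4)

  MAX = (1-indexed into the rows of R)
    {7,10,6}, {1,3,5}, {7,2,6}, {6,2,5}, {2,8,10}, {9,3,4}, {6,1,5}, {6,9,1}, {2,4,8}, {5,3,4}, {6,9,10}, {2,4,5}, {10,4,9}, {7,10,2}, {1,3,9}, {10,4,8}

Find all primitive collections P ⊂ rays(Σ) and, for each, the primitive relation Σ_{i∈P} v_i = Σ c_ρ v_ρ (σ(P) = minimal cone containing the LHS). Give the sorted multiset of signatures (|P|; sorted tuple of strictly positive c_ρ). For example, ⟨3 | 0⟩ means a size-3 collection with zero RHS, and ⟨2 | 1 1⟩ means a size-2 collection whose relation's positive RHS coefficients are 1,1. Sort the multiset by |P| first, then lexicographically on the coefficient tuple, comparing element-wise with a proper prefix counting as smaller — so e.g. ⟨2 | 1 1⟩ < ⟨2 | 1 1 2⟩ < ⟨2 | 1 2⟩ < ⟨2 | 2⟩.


Δ(Σ) — 10 vertices, 23 min non-faces:

  P={2,3}:  v_{2} + v_{3} = 0  so sig = ⟨2 | 0⟩
  P={4,6}:  v_{4} + v_{6} = 0  so sig = ⟨2 | 0⟩
  P={5,10}:  v_{5} + v_{10} = 0  so sig = ⟨2 | 0⟩
  P={1,2}:  v_{1} + v_{2} = v_{6}  so sig = ⟨2 | 1⟩
  P={1,4}:  v_{1} + v_{4} = v_{3}  so sig = ⟨2 | 1⟩
  P={1,8}:  v_{1} + v_{8} = v_{10}  so sig = ⟨2 | 1⟩
  P={2,9}:  v_{2} + v_{9} = v_{10}  so sig = ⟨2 | 1⟩
  P={3,6}:  v_{3} + v_{6} = v_{1}  so sig = ⟨2 | 1⟩
  P={3,10}:  v_{3} + v_{10} = v_{9}  so sig = ⟨2 | 1⟩
  P={5,9}:  v_{5} + v_{9} = v_{3}  so sig = ⟨2 | 1⟩
  P={1,10}:  v_{1} + v_{10} = v_{6} + v_{9}  so sig = ⟨2 | 1 1⟩
  P={3,7}:  v_{3} + v_{7} = v_{6} + v_{10}  so sig = ⟨2 | 1 1⟩
  P={3,8}:  v_{3} + v_{8} = v_{4} + v_{10}  so sig = ⟨2 | 1 1⟩
  P={4,7}:  v_{4} + v_{7} = v_{2} + v_{10}  so sig = ⟨2 | 1 1⟩
  P={5,7}:  v_{5} + v_{7} = v_{2} + v_{6}  so sig = ⟨2 | 1 1⟩
  P={5,8}:  v_{5} + v_{8} = v_{2} + v_{4}  so sig = ⟨2 | 1 1⟩
  P={6,8}:  v_{6} + v_{8} = v_{2} + v_{10}  so sig = ⟨2 | 1 1⟩
  P={1,7}:  v_{1} + v_{7} = 2·v_{6} + v_{10}  so sig = ⟨2 | 1 2⟩
  P={7,9}:  v_{7} + v_{9} = v_{6} + 2·v_{10}  so sig = ⟨2 | 1 2⟩
  P={8,9}:  v_{8} + v_{9} = v_{4} + 2·v_{10}  so sig = ⟨2 | 1 2⟩
  P={7,8}:  v_{7} + v_{8} = 2·v_{2} + 2·v_{10}  so sig = ⟨2 | 2 2⟩
  P={2,4,10}:  v_{2} + v_{4} + v_{10} = v_{8}  so sig = ⟨3 | 1⟩
  P={2,6,10}:  v_{2} + v_{6} + v_{10} = v_{7}  so sig = ⟨3 | 1⟩

Signatures (|P|; sorted positive RHS coefficients), sorted:
    ⟨2 | 0⟩
    ⟨2 | 0⟩
    ⟨2 | 0⟩
    ⟨2 | 1⟩
    ⟨2 | 1⟩
    ⟨2 | 1⟩
    ⟨2 | 1⟩
    ⟨2 | 1⟩
    ⟨2 | 1⟩
    ⟨2 | 1⟩
    ⟨2 | 1 1⟩
    ⟨2 | 1 1⟩
    ⟨2 | 1 1⟩
    ⟨2 | 1 1⟩
    ⟨2 | 1 1⟩
    ⟨2 | 1 1⟩
    ⟨2 | 1 1⟩
    ⟨2 | 1 2⟩
    ⟨2 | 1 2⟩
    ⟨2 | 1 2⟩
    ⟨2 | 2 2⟩
    ⟨3 | 1⟩
    ⟨3 | 1⟩


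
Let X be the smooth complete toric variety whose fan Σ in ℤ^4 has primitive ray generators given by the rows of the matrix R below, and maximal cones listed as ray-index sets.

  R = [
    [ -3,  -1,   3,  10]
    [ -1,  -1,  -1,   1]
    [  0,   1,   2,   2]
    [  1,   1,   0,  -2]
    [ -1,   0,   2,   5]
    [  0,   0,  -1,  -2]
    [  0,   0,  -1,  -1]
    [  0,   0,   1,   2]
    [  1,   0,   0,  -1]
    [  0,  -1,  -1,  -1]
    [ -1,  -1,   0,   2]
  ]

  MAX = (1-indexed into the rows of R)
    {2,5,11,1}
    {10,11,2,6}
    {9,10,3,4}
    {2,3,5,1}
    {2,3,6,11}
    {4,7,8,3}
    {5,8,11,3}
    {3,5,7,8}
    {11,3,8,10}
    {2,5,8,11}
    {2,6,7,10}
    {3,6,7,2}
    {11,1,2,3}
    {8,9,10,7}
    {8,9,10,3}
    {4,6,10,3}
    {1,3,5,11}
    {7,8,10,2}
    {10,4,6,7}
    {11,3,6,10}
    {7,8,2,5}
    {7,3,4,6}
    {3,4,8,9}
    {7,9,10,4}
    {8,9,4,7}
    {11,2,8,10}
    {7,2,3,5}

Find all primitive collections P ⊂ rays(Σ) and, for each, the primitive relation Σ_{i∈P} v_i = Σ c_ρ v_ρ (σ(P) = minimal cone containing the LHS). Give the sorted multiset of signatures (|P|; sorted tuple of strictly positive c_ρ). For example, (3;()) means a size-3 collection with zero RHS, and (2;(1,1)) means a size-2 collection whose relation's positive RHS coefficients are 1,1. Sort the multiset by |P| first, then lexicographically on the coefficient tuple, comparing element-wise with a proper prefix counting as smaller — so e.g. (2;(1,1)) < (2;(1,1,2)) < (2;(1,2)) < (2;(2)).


Minimal non-faces — 23 found among 11 rays, 27 max cones:

  P={4,11}:  v_{4} + v_{11} = 0  so sig = (2;())
  P={6,8}:  v_{6} + v_{8} = 0  so sig = (2;())
  P={2,4}:  v_{2} + v_{4} = v_{7}  so sig = (2;(1))
  P={7,11}:  v_{7} + v_{11} = v_{2}  so sig = (2;(1))
  P={5,6}:  v_{5} + v_{6} = v_{2} + v_{3}  so sig = (2;(1,1))
  P={5,10}:  v_{5} + v_{10} = v_{8} + v_{11}  so sig = (2;(1,1))
  P={6,9}:  v_{6} + v_{9} = v_{4} + v_{10}  so sig = (2;(1,1))
  P={9,11}:  v_{9} + v_{11} = v_{8} + v_{10}  so sig = (2;(1,1))
  P={1,4}:  v_{1} + v_{4} = v_{2} + v_{3} + v_{5}  so sig = (2;(1,1,1))
  P={1,9}:  v_{1} + v_{9} = v_{5} + v_{8} + v_{11}  so sig = (2;(1,1,1))
  P={2,9}:  v_{2} + v_{9} = v_{7} + v_{8} + v_{10}  so sig = (2;(1,1,1))
  P={4,5}:  v_{4} + v_{5} = v_{3} + v_{7} + v_{8}  so sig = (2;(1,1,1))
  P={1,7}:  v_{1} + v_{7} = 2·v_{2} + v_{3} + v_{5}  so sig = (2;(1,1,2))
  P={1,8}:  v_{1} + v_{8} = 2·v_{5} + v_{11}  so sig = (2;(1,2))
  P={1,10}:  v_{1} + v_{10} = v_{5} + 2·v_{11}  so sig = (2;(1,2))
  P={1,6}:  v_{1} + v_{6} = 2·v_{2} + 2·v_{3} + v_{11}  so sig = (2;(1,2,2))
  P={5,9}:  v_{5} + v_{9} = 2·v_{8}  so sig = (2;(2))
  P={3,7,10}:  v_{3} + v_{7} + v_{10} = 0  so sig = (3;())
  P={2,3,8}:  v_{2} + v_{3} + v_{8} = v_{5}  so sig = (3;(1))
  P={2,3,10}:  v_{2} + v_{3} + v_{10} = v_{11}  so sig = (3;(1))
  P={4,8,10}:  v_{4} + v_{8} + v_{10} = v_{9}  so sig = (3;(1))
  P={3,7,9}:  v_{3} + v_{7} + v_{9} = v_{4} + v_{8}  so sig = (3;(1,1))
  P={2,3,5,11}:  v_{2} + v_{3} + v_{5} + v_{11} = v_{1}  so sig = (4;(1))

Signatures (|P|; sorted positive RHS coefficients), sorted:
[(2;()), (2;()), (2;(1)), (2;(1)), (2;(1,1)), (2;(1,1)), (2;(1,1)), (2;(1,1)), (2;(1,1,1)), (2;(1,1,1)), (2;(1,1,1)), (2;(1,1,1)), (2;(1,1,2)), (2;(1,2)), (2;(1,2)), (2;(1,2,2)), (2;(2)), (3;()), (3;(1)), (3;(1)), (3;(1)), (3;(1,1)), (4;(1))]


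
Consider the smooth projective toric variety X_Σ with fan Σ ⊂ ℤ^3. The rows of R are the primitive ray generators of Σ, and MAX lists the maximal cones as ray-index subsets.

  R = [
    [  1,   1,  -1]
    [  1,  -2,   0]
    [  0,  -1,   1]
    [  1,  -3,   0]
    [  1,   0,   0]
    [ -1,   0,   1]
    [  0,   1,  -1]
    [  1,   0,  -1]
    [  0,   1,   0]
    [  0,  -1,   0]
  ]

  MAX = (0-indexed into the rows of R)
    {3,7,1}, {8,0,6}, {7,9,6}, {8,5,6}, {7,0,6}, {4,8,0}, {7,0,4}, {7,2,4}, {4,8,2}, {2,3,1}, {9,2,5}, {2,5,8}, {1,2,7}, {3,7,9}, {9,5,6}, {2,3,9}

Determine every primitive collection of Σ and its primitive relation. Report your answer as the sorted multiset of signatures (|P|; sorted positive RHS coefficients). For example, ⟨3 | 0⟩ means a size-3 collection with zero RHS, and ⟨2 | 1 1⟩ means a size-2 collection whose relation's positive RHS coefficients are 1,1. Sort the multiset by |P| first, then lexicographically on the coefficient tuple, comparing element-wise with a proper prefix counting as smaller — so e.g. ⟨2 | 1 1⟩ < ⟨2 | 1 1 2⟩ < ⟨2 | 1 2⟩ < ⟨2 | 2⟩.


23 minimal non-faces of Δ(Σ) (on 10 rays):

  P={2,6}:  v_{2} + v_{6} = 0  →  sig = ⟨2 | 0⟩
  P={5,7}:  v_{5} + v_{7} = 0  →  sig = ⟨2 | 0⟩
  P={8,9}:  v_{8} + v_{9} = 0  →  sig = ⟨2 | 0⟩
  P={0,2}:  v_{0} + v_{2} = v_{4}  →  sig = ⟨2 | 1⟩
  P={0,5}:  v_{0} + v_{5} = v_{8}  →  sig = ⟨2 | 1⟩
  P={0,9}:  v_{0} + v_{9} = v_{7}  →  sig = ⟨2 | 1⟩
  P={1,9}:  v_{1} + v_{9} = v_{3}  →  sig = ⟨2 | 1⟩
  P={3,8}:  v_{3} + v_{8} = v_{1}  →  sig = ⟨2 | 1⟩
  P={4,6}:  v_{4} + v_{6} = v_{0}  →  sig = ⟨2 | 1⟩
  P={7,8}:  v_{7} + v_{8} = v_{0}  →  sig = ⟨2 | 1⟩
  P={0,3}:  v_{0} + v_{3} = v_{1} + v_{7}  →  sig = ⟨2 | 1 1⟩
  P={1,5}:  v_{1} + v_{5} = v_{2} + v_{9}  →  sig = ⟨2 | 1 1⟩
  P={1,6}:  v_{1} + v_{6} = v_{7} + v_{9}  →  sig = ⟨2 | 1 1⟩
  P={1,8}:  v_{1} + v_{8} = v_{2} + v_{7}  →  sig = ⟨2 | 1 1⟩
  P={4,5}:  v_{4} + v_{5} = v_{2} + v_{8}  →  sig = ⟨2 | 1 1⟩
  P={4,9}:  v_{4} + v_{9} = v_{2} + v_{7}  →  sig = ⟨2 | 1 1⟩
  P={3,4}:  v_{3} + v_{4} = v_{1} + v_{2} + v_{7}  →  sig = ⟨2 | 1 1 1⟩
  P={0,1}:  v_{0} + v_{1} = v_{2} + 2·v_{7}  →  sig = ⟨2 | 1 2⟩
  P={3,5}:  v_{3} + v_{5} = v_{2} + 2·v_{9}  →  sig = ⟨2 | 1 2⟩
  P={3,6}:  v_{3} + v_{6} = v_{7} + 2·v_{9}  →  sig = ⟨2 | 1 2⟩
  P={1,4}:  v_{1} + v_{4} = 2·v_{2} + 2·v_{7}  →  sig = ⟨2 | 2 2⟩
  P={2,7,9}:  v_{2} + v_{7} + v_{9} = v_{1}  →  sig = ⟨3 | 1⟩
  P={2,3,7}:  v_{2} + v_{3} + v_{7} = 2·v_{1}  →  sig = ⟨3 | 2⟩

Sorted signature multiset PRS(X):
    |P|=2: 21 collections, coeffs (), (), (), (1), (1), (1), (1), (1), (1), (1), (1,1), (1,1), (1,1), (1,1), (1,1), (1,1), (1,1,1), (1,2), (1,2), (1,2), (2,2)
    |P|=3: 2 collections, coeffs (1), (2)


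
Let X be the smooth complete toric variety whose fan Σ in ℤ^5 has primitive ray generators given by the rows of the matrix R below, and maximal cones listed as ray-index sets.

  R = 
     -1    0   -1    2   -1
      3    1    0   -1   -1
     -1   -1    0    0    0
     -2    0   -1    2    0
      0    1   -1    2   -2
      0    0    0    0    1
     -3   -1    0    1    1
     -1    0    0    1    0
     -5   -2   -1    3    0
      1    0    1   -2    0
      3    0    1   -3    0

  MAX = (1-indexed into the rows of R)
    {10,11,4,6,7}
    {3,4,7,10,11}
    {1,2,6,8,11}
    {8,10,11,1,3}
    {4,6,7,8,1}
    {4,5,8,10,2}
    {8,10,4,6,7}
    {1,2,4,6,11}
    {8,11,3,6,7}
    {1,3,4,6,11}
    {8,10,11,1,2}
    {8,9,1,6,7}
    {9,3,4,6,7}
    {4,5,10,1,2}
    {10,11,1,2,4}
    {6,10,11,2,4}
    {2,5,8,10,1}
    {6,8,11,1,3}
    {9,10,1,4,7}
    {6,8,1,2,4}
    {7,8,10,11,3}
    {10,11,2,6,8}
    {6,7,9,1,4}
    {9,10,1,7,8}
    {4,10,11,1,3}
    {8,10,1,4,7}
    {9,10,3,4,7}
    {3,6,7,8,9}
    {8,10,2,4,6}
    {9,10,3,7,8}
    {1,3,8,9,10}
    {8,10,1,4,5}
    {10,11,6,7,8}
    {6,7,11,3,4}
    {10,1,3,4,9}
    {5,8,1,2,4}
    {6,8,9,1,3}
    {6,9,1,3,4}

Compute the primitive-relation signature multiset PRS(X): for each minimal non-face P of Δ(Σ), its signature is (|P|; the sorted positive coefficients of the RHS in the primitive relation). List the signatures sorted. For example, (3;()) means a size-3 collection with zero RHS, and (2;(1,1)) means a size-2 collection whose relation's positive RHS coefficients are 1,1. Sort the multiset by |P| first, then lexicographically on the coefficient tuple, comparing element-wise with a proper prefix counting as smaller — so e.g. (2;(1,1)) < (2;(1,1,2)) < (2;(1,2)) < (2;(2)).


Minimal non-faces — 18 found among 11 rays, 38 max cones:

  P = {2,7}:  v_{2} + v_{7} = 0  ⇒ sig = (2;())
  P = {2,3}:  v_{2} + v_{3} = v_{1} + v_{11}  ⇒ sig = (2;(1,1))
  P = {2,9}:  v_{2} + v_{9} = v_{1} + v_{3}  ⇒ sig = (2;(1,1))
  P = {5,6}:  v_{5} + v_{6} = v_{2} + v_{4} + v_{8}  ⇒ sig = (2;(1,1,1))
  P = {5,11}:  v_{5} + v_{11} = v_{1} + v_{2} + v_{10}  ⇒ sig = (2;(1,1,1))
  P = {5,7}:  v_{5} + v_{7} = v_{1} + v_{4} + v_{8} + v_{10}  ⇒ sig = (2;(1,1,1,1))
  P = {5,9}:  v_{5} + v_{9} = 3·v_{1} + v_{7} + v_{10}  ⇒ sig = (2;(1,1,3))
  P = {3,5}:  v_{3} + v_{5} = 2·v_{1} + v_{10}  ⇒ sig = (2;(1,2))
  P = {9,11}:  v_{9} + v_{11} = 2·v_{3}  ⇒ sig = (2;(2))
  P = {1,6,10}:  v_{1} + v_{6} + v_{10} = 0  ⇒ sig = (3;())
  P = {4,8,11}:  v_{4} + v_{8} + v_{11} = 0  ⇒ sig = (3;())
  P = {1,3,7}:  v_{1} + v_{3} + v_{7} = v_{9}  ⇒ sig = (3;(1))
  P = {1,7,11}:  v_{1} + v_{7} + v_{11} = v_{3}  ⇒ sig = (3;(1))
  P = {3,4,8}:  v_{3} + v_{4} + v_{8} = v_{1} + v_{7}  ⇒ sig = (3;(1,1))
  P = {3,6,10}:  v_{3} + v_{6} + v_{10} = v_{7} + v_{11}  ⇒ sig = (3;(1,1))
  P = {6,9,10}:  v_{6} + v_{9} + v_{10} = v_{3} + v_{7}  ⇒ sig = (3;(1,1))
  P = {4,8,9}:  v_{4} + v_{8} + v_{9} = 2·v_{1} + 2·v_{7}  ⇒ sig = (3;(2,2))
  P = {1,2,4,8,10}:  v_{1} + v_{2} + v_{4} + v_{8} + v_{10} = v_{5}  ⇒ sig = (5;(1))

Hence PRS(X_Σ) =
    (2;())
    (2;(1,1))
    (2;(1,1))
    (2;(1,1,1))
    (2;(1,1,1))
    (2;(1,1,1,1))
    (2;(1,1,3))
    (2;(1,2))
    (2;(2))
    (3;())
    (3;())
    (3;(1))
    (3;(1))
    (3;(1,1))
    (3;(1,1))
    (3;(1,1))
    (3;(2,2))
    (5;(1))


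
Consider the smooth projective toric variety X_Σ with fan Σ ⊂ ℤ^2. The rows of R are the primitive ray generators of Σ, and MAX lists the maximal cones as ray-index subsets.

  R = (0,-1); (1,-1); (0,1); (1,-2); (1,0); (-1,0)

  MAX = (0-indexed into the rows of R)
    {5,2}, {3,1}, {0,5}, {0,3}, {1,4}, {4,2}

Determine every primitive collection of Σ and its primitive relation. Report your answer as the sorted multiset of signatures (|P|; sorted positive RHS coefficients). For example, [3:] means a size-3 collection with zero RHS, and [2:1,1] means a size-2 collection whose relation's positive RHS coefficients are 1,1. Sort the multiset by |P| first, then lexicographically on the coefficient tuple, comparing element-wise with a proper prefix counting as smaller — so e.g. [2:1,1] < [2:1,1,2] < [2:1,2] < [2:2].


The 9 primitive collections of Σ (r=6, n=2):

  P = {0,2}:  v_{0} + v_{2} = 0  →  sig = [2:]
  P = {4,5}:  v_{4} + v_{5} = 0  →  sig = [2:]
  P = {0,1}:  v_{0} + v_{1} = v_{3}  →  sig = [2:1]
  P = {0,4}:  v_{0} + v_{4} = v_{1}  →  sig = [2:1]
  P = {1,2}:  v_{1} + v_{2} = v_{4}  →  sig = [2:1]
  P = {1,5}:  v_{1} + v_{5} = v_{0}  →  sig = [2:1]
  P = {2,3}:  v_{2} + v_{3} = v_{1}  →  sig = [2:1]
  P = {3,4}:  v_{3} + v_{4} = 2·v_{1}  →  sig = [2:2]
  P = {3,5}:  v_{3} + v_{5} = 2·v_{0}  →  sig = [2:2]

so the primitive-relation signature multiset is
[[2:], [2:], [2:1], [2:1], [2:1], [2:1], [2:1], [2:2], [2:2]]


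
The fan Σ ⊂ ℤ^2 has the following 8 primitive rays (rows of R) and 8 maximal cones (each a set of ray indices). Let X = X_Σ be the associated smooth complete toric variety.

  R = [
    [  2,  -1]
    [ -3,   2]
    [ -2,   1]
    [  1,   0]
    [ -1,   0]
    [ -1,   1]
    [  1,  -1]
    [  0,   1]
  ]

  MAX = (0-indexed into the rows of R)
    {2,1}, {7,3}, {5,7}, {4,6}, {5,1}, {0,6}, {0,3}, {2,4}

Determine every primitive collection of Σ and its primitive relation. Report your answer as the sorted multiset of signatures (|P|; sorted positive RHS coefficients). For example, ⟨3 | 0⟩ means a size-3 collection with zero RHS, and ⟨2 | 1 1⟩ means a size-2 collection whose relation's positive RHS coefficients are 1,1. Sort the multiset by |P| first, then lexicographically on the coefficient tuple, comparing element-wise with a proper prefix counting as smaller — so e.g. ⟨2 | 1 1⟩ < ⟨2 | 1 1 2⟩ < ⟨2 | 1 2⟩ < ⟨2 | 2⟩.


|primitive collections| = 20. Relations:

  {0,2}:  v_{0} + v_{2} = 0  ⇒ sig = ⟨2 | 0⟩
  {3,4}:  v_{3} + v_{4} = 0  ⇒ sig = ⟨2 | 0⟩
  {5,6}:  v_{5} + v_{6} = 0  ⇒ sig = ⟨2 | 0⟩
  {0,1}:  v_{0} + v_{1} = v_{5}  ⇒ sig = ⟨2 | 1⟩
  {0,4}:  v_{0} + v_{4} = v_{6}  ⇒ sig = ⟨2 | 1⟩
  {0,5}:  v_{0} + v_{5} = v_{3}  ⇒ sig = ⟨2 | 1⟩
  {1,6}:  v_{1} + v_{6} = v_{2}  ⇒ sig = ⟨2 | 1⟩
  {2,3}:  v_{2} + v_{3} = v_{5}  ⇒ sig = ⟨2 | 1⟩
  {2,5}:  v_{2} + v_{5} = v_{1}  ⇒ sig = ⟨2 | 1⟩
  {2,6}:  v_{2} + v_{6} = v_{4}  ⇒ sig = ⟨2 | 1⟩
  {3,5}:  v_{3} + v_{5} = v_{7}  ⇒ sig = ⟨2 | 1⟩
  {3,6}:  v_{3} + v_{6} = v_{0}  ⇒ sig = ⟨2 | 1⟩
  {4,5}:  v_{4} + v_{5} = v_{2}  ⇒ sig = ⟨2 | 1⟩
  {4,7}:  v_{4} + v_{7} = v_{5}  ⇒ sig = ⟨2 | 1⟩
  {6,7}:  v_{6} + v_{7} = v_{3}  ⇒ sig = ⟨2 | 1⟩
  {0,7}:  v_{0} + v_{7} = 2·v_{3}  ⇒ sig = ⟨2 | 2⟩
  {1,3}:  v_{1} + v_{3} = 2·v_{5}  ⇒ sig = ⟨2 | 2⟩
  {1,4}:  v_{1} + v_{4} = 2·v_{2}  ⇒ sig = ⟨2 | 2⟩
  {2,7}:  v_{2} + v_{7} = 2·v_{5}  ⇒ sig = ⟨2 | 2⟩
  {1,7}:  v_{1} + v_{7} = 3·v_{5}  ⇒ sig = ⟨2 | 3⟩

Sorted signature multiset PRS(X):
{ ⟨2 | 0⟩ ×3,  ⟨2 | 1⟩ ×12,  ⟨2 | 2⟩ ×4,  ⟨2 | 3⟩ }


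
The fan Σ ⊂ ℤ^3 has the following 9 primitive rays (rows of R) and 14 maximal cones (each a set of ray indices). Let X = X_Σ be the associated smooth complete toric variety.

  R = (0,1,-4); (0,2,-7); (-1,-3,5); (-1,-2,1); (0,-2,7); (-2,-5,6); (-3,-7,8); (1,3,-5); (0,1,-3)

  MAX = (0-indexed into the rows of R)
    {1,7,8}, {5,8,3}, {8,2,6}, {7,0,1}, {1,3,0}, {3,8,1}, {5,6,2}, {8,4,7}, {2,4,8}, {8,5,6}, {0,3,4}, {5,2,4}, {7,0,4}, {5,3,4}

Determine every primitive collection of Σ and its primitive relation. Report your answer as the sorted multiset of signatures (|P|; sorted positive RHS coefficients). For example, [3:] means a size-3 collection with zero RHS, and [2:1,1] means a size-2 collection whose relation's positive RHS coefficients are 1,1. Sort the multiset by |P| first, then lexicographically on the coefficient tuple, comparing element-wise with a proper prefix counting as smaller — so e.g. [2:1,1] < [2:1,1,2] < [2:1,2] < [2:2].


Minimal non-faces — 18 found among 9 rays, 14 max cones:

  • {1,4}:  v_{1} + v_{4} = 0  ⟹  sig = [2:]
  • {2,7}:  v_{2} + v_{7} = 0  ⟹  sig = [2:]
  • {0,2}:  v_{0} + v_{2} = v_{3}  ⟹  sig = [2:1]
  • {0,8}:  v_{0} + v_{8} = v_{1}  ⟹  sig = [2:1]
  • {2,3}:  v_{2} + v_{3} = v_{5}  ⟹  sig = [2:1]
  • {3,7}:  v_{3} + v_{7} = v_{0}  ⟹  sig = [2:1]
  • {5,7}:  v_{5} + v_{7} = v_{3}  ⟹  sig = [2:1]
  • {1,2}:  v_{1} + v_{2} = v_{3} + v_{8}  ⟹  sig = [2:1,1]
  • {6,7}:  v_{6} + v_{7} = v_{5} + v_{8}  ⟹  sig = [2:1,1]
  • {0,6}:  v_{0} + v_{6} = v_{3} + v_{5} + v_{8}  ⟹  sig = [2:1,1,1]
  • {1,6}:  v_{1} + v_{6} = v_{3} + v_{5} + 2·v_{8}  ⟹  sig = [2:1,1,2]
  • {1,5}:  v_{1} + v_{5} = 2·v_{3} + v_{8}  ⟹  sig = [2:1,2]
  • {3,6}:  v_{3} + v_{6} = 2·v_{5} + v_{8}  ⟹  sig = [2:1,2]
  • {0,5}:  v_{0} + v_{5} = 2·v_{3}  ⟹  sig = [2:2]
  • {4,6}:  v_{4} + v_{6} = 3·v_{2}  ⟹  sig = [2:3]
  • {2,5,8}:  v_{2} + v_{5} + v_{8} = v_{6}  ⟹  sig = [3:1]
  • {3,4,8}:  v_{3} + v_{4} + v_{8} = v_{2}  ⟹  sig = [3:1]
  • {4,5,8}:  v_{4} + v_{5} + v_{8} = 2·v_{2}  ⟹  sig = [3:2]

Sorted signature multiset PRS(X):
[[2:], [2:], [2:1], [2:1], [2:1], [2:1], [2:1], [2:1,1], [2:1,1], [2:1,1,1], [2:1,1,2], [2:1,2], [2:1,2], [2:2], [2:3], [3:1], [3:1], [3:2]]


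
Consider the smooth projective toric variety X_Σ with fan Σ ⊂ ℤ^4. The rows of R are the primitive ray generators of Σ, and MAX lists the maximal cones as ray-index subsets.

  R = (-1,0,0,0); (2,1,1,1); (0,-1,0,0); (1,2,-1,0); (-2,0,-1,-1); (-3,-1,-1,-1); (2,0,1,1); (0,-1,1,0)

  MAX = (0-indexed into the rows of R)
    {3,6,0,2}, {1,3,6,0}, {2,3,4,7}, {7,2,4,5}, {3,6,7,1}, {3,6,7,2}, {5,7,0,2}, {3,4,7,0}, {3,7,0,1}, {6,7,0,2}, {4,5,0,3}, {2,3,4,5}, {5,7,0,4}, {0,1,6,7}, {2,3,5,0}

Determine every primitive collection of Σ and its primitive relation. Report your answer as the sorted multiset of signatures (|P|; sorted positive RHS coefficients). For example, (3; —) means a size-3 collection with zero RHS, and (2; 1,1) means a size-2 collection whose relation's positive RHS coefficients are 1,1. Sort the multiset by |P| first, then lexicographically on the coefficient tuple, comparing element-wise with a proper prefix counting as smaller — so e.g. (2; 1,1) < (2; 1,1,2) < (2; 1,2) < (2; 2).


|primitive collections| = 9. Relations:

  P={4,6}:  v_{4} + v_{6} = 0  ⟹  sig = (2; —)
  P={1,2}:  v_{1} + v_{2} = v_{6}  ⟹  sig = (2; 1)
  P={1,5}:  v_{1} + v_{5} = v_{0}  ⟹  sig = (2; 1)
  P={5,6}:  v_{5} + v_{6} = v_{0} + v_{2}  ⟹  sig = (2; 1,1)
  P={1,4}:  v_{1} + v_{4} = v_{0} + v_{3} + v_{7}  ⟹  sig = (2; 1,1,1)
  P={0,2,4}:  v_{0} + v_{2} + v_{4} = v_{5}  ⟹  sig = (3; 1)
  P={3,5,7}:  v_{3} + v_{5} + v_{7} = v_{4}  ⟹  sig = (3; 1)
  P={0,2,3,7}:  v_{0} + v_{2} + v_{3} + v_{7} = 0  ⟹  sig = (4; —)
  P={0,3,6,7}:  v_{0} + v_{3} + v_{6} + v_{7} = v_{1}  ⟹  sig = (4; 1)

Hence PRS(X_Σ) =
[(2; —), (2; 1), (2; 1), (2; 1,1), (2; 1,1,1), (3; 1), (3; 1), (4; —), (4; 1)]


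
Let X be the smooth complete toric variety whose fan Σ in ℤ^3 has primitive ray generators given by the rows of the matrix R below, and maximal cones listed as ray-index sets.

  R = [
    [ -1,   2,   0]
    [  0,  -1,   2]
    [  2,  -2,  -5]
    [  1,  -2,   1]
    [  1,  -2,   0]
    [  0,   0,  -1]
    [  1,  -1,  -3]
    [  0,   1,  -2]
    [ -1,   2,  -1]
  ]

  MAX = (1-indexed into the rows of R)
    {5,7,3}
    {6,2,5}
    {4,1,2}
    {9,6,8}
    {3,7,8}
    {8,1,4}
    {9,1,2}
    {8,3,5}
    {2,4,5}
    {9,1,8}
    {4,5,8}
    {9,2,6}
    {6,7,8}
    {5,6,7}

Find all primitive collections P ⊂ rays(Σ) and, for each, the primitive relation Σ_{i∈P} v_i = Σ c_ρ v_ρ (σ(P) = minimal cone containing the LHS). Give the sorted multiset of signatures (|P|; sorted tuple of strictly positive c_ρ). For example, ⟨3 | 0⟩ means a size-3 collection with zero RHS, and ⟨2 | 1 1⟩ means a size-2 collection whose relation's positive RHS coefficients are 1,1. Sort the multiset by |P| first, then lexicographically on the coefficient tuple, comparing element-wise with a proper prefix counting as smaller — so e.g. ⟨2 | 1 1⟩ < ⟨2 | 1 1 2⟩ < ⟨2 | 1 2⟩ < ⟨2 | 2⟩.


Primitive collections (17):

  • {1,5}:  v_{1} + v_{5} = 0  →  sig = ⟨2 | 0⟩
  • {2,8}:  v_{2} + v_{8} = 0  →  sig = ⟨2 | 0⟩
  • {4,9}:  v_{4} + v_{9} = 0  →  sig = ⟨2 | 0⟩
  • {1,6}:  v_{1} + v_{6} = v_{9}  →  sig = ⟨2 | 1⟩
  • {4,6}:  v_{4} + v_{6} = v_{5}  →  sig = ⟨2 | 1⟩
  • {5,9}:  v_{5} + v_{9} = v_{6}  →  sig = ⟨2 | 1⟩
  • {1,3}:  v_{1} + v_{3} = v_{7} + v_{8}  →  sig = ⟨2 | 1 1⟩
  • {1,7}:  v_{1} + v_{7} = v_{6} + v_{8}  →  sig = ⟨2 | 1 1⟩
  • {2,3}:  v_{2} + v_{3} = v_{5} + v_{7}  →  sig = ⟨2 | 1 1⟩
  • {2,7}:  v_{2} + v_{7} = v_{5} + v_{6}  →  sig = ⟨2 | 1 1⟩
  • {3,9}:  v_{3} + v_{9} = v_{6} + v_{7} + v_{8}  →  sig = ⟨2 | 1 1 1⟩
  • {4,7}:  v_{4} + v_{7} = 2·v_{5} + v_{8}  →  sig = ⟨2 | 1 2⟩
  • {7,9}:  v_{7} + v_{9} = 2·v_{6} + v_{8}  →  sig = ⟨2 | 1 2⟩
  • {3,6}:  v_{3} + v_{6} = 2·v_{7}  →  sig = ⟨2 | 2⟩
  • {3,4}:  v_{3} + v_{4} = 3·v_{5} + 2·v_{8}  →  sig = ⟨2 | 2 3⟩
  • {5,6,8}:  v_{5} + v_{6} + v_{8} = v_{7}  →  sig = ⟨3 | 1⟩
  • {5,7,8}:  v_{5} + v_{7} + v_{8} = v_{3}  →  sig = ⟨3 | 1⟩

Signatures (|P|; sorted positive RHS coefficients), sorted:
    ⟨2 | 0⟩
    ⟨2 | 0⟩
    ⟨2 | 0⟩
    ⟨2 | 1⟩
    ⟨2 | 1⟩
    ⟨2 | 1⟩
    ⟨2 | 1 1⟩
    ⟨2 | 1 1⟩
    ⟨2 | 1 1⟩
    ⟨2 | 1 1⟩
    ⟨2 | 1 1 1⟩
    ⟨2 | 1 2⟩
    ⟨2 | 1 2⟩
    ⟨2 | 2⟩
    ⟨2 | 2 3⟩
    ⟨3 | 1⟩
    ⟨3 | 1⟩


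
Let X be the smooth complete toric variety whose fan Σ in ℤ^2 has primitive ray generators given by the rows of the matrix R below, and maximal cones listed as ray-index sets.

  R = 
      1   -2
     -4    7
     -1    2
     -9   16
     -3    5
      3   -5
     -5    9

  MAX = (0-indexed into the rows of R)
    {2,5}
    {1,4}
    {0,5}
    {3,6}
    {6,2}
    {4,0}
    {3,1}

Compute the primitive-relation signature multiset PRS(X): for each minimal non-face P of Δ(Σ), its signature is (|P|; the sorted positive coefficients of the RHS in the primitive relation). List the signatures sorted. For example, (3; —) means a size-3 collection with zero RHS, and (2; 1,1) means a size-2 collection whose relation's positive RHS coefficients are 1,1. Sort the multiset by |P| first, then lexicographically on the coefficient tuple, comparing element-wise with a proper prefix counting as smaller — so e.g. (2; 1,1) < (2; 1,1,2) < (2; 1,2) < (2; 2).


|primitive collections| = 14. Relations:

  {0,2}:  v_{0} + v_{2} = 0  ⟹  sig = (2; —)
  {4,5}:  v_{4} + v_{5} = 0  ⟹  sig = (2; —)
  {0,1}:  v_{0} + v_{1} = v_{4}  ⟹  sig = (2; 1)
  {0,6}:  v_{0} + v_{6} = v_{1}  ⟹  sig = (2; 1)
  {1,2}:  v_{1} + v_{2} = v_{6}  ⟹  sig = (2; 1)
  {1,5}:  v_{1} + v_{5} = v_{2}  ⟹  sig = (2; 1)
  {1,6}:  v_{1} + v_{6} = v_{3}  ⟹  sig = (2; 1)
  {2,4}:  v_{2} + v_{4} = v_{1}  ⟹  sig = (2; 1)
  {3,5}:  v_{3} + v_{5} = v_{2} + v_{6}  ⟹  sig = (2; 1,1)
  {0,3}:  v_{0} + v_{3} = 2·v_{1}  ⟹  sig = (2; 2)
  {2,3}:  v_{2} + v_{3} = 2·v_{6}  ⟹  sig = (2; 2)
  {4,6}:  v_{4} + v_{6} = 2·v_{1}  ⟹  sig = (2; 2)
  {5,6}:  v_{5} + v_{6} = 2·v_{2}  ⟹  sig = (2; 2)
  {3,4}:  v_{3} + v_{4} = 3·v_{1}  ⟹  sig = (2; 3)

so the primitive-relation signature multiset is
    (2; —)
    (2; —)
    (2; 1)
    (2; 1)
    (2; 1)
    (2; 1)
    (2; 1)
    (2; 1)
    (2; 1,1)
    (2; 2)
    (2; 2)
    (2; 2)
    (2; 2)
    (2; 3)


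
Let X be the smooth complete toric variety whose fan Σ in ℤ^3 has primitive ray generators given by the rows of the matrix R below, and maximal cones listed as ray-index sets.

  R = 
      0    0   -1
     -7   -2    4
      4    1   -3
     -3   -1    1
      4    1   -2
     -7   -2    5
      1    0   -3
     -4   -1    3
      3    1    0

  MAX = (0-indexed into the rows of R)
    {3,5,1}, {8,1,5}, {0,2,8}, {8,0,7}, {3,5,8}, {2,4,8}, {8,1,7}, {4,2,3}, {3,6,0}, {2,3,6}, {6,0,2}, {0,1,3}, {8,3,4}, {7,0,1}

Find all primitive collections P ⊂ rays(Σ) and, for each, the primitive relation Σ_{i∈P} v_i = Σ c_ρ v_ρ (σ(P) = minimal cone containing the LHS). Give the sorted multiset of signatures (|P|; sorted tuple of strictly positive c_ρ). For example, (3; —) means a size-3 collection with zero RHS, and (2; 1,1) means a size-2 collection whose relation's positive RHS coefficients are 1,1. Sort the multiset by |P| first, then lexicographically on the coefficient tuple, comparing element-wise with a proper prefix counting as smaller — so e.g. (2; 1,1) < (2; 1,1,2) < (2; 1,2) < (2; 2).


The 20 primitive collections of Σ (r=9, n=3):

  P={2,7}:  v_{2} + v_{7} = 0  so sig = (2; —)
  P={0,4}:  v_{0} + v_{4} = v_{2}  so sig = (2; 1)
  P={0,5}:  v_{0} + v_{5} = v_{1}  so sig = (2; 1)
  P={1,2}:  v_{1} + v_{2} = v_{3}  so sig = (2; 1)
  P={3,7}:  v_{3} + v_{7} = v_{1}  so sig = (2; 1)
  P={6,8}:  v_{6} + v_{8} = v_{2}  so sig = (2; 1)
  P={4,7}:  v_{4} + v_{7} = v_{3} + v_{8}  so sig = (2; 1,1)
  P={6,7}:  v_{6} + v_{7} = v_{0} + v_{3}  so sig = (2; 1,1)
  P={1,4}:  v_{1} + v_{4} = 2·v_{3} + v_{8}  so sig = (2; 1,2)
  P={1,6}:  v_{1} + v_{6} = v_{0} + 2·v_{3}  so sig = (2; 1,2)
  P={2,5}:  v_{2} + v_{5} = 2·v_{3} + v_{8}  so sig = (2; 1,2)
  P={4,6}:  v_{4} + v_{6} = 2·v_{2} + v_{3}  so sig = (2; 1,2)
  P={5,7}:  v_{5} + v_{7} = 2·v_{1} + v_{8}  so sig = (2; 1,2)
  P={5,6}:  v_{5} + v_{6} = 2·v_{3}  so sig = (2; 2)
  P={4,5}:  v_{4} + v_{5} = 3·v_{3} + 2·v_{8}  so sig = (2; 2,3)
  P={0,3,8}:  v_{0} + v_{3} + v_{8} = 0  so sig = (3; —)
  P={0,1,8}:  v_{0} + v_{1} + v_{8} = v_{7}  so sig = (3; 1)
  P={0,2,3}:  v_{0} + v_{2} + v_{3} = v_{6}  so sig = (3; 1)
  P={1,3,8}:  v_{1} + v_{3} + v_{8} = v_{5}  so sig = (3; 1)
  P={2,3,8}:  v_{2} + v_{3} + v_{8} = v_{4}  so sig = (3; 1)

Signatures (|P|; sorted positive RHS coefficients), sorted:
{ (2; —),  (2; 1) ×5,  (2; 1,1) ×2,  (2; 1,2) ×5,  (2; 2),  (2; 2,3),  (3; —),  (3; 1) ×4 }


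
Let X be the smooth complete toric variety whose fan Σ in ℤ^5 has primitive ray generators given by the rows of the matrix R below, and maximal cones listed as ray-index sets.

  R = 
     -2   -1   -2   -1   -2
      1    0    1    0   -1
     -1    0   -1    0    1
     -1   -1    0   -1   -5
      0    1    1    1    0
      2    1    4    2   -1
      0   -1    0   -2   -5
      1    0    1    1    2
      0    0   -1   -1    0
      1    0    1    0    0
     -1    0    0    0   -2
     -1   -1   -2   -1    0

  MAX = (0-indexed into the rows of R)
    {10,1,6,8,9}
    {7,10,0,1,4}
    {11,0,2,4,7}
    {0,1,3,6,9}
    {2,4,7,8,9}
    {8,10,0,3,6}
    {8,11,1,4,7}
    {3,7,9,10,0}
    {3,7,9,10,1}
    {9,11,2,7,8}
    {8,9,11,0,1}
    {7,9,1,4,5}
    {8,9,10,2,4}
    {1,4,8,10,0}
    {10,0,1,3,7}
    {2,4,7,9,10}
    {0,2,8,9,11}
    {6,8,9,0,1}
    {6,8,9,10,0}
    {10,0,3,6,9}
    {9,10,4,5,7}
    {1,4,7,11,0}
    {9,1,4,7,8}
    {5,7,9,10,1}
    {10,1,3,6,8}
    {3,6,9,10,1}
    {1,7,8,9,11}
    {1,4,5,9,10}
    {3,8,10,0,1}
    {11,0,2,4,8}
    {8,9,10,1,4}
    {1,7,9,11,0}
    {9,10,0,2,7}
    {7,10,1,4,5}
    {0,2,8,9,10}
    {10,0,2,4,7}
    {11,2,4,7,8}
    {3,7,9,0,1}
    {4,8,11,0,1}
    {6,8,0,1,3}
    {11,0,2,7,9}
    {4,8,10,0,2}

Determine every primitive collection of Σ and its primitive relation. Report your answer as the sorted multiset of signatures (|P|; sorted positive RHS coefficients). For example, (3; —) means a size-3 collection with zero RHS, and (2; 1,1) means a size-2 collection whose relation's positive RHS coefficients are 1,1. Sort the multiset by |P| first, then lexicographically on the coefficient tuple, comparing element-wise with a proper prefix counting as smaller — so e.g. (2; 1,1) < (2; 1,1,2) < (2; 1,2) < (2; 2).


Primitive collections (24):

  P = {1,2}:  v_{1} + v_{2} = 0 ; sig = (2; —)
  P = {10,11}:  v_{10} + v_{11} = v_{0} ; sig = (2; 1)
  P = {2,3}:  v_{2} + v_{3} = v_{0} + v_{9} + v_{10} ; sig = (2; 1,1,1)
  P = {5,8}:  v_{5} + v_{8} = v_{1} + v_{4} + v_{9} ; sig = (2; 1,1,1)
  P = {5,11}:  v_{5} + v_{11} = v_{1} + v_{7} + v_{10} ; sig = (2; 1,1,1)
  P = {2,5}:  v_{2} + v_{5} = v_{4} + v_{7} + v_{9} + v_{10} ; sig = (2; 1,1,1,1)
  P = {2,6}:  v_{2} + v_{6} = v_{0} + v_{8} + 2·v_{9} + v_{10} ; sig = (2; 1,1,1,2)
  P = {4,6}:  v_{4} + v_{6} = v_{1} + v_{8} + v_{9} + 2·v_{10} ; sig = (2; 1,1,1,2)
  P = {0,5}:  v_{0} + v_{5} = v_{1} + v_{7} + 2·v_{10} ; sig = (2; 1,1,2)
  P = {3,11}:  v_{3} + v_{11} = 2·v_{0} + v_{1} + v_{9} ; sig = (2; 1,1,2)
  P = {6,7}:  v_{6} + v_{7} = v_{0} + v_{1} + 2·v_{9} ; sig = (2; 1,1,2)
  P = {6,11}:  v_{6} + v_{11} = 2·v_{0} + v_{1} + v_{8} + 2·v_{9} ; sig = (2; 1,1,2,2)
  P = {3,5}:  v_{3} + v_{5} = 2·v_{1} + v_{7} + v_{9} + 3·v_{10} ; sig = (2; 1,1,2,3)
  P = {3,4}:  v_{3} + v_{4} = v_{1} + 2·v_{10} ; sig = (2; 1,2)
  P = {5,6}:  v_{5} + v_{6} = 2·v_{1} + 2·v_{9} + 2·v_{10} ; sig = (2; 2,2,2)
  P = {4,9,11}:  v_{4} + v_{9} + v_{11} = 0 ; sig = (3; —)
  P = {7,8,10}:  v_{7} + v_{8} + v_{10} = 0 ; sig = (3; —)
  P = {0,4,9}:  v_{0} + v_{4} + v_{9} = v_{10} ; sig = (3; 1)
  P = {0,7,8}:  v_{0} + v_{7} + v_{8} = v_{11} ; sig = (3; 1)
  P = {3,8,9}:  v_{3} + v_{8} + v_{9} = v_{6} ; sig = (3; 1)
  P = {3,7,8}:  v_{3} + v_{7} + v_{8} = v_{0} + v_{1} + v_{9} ; sig = (3; 1,1,1)
  P = {0,1,9,10}:  v_{0} + v_{1} + v_{9} + v_{10} = v_{3} ; sig = (4; 1)
  P = {0,1,6,10}:  v_{0} + v_{1} + v_{6} + v_{10} = 2·v_{3} + v_{8} ; sig = (4; 1,2)
  P = {1,4,7,9,10}:  v_{1} + v_{4} + v_{7} + v_{9} + v_{10} = v_{5} ; sig = (5; 1)

so the primitive-relation signature multiset is
{ (2; —),  (2; 1),  (2; 1,1,1) ×3,  (2; 1,1,1,1),  (2; 1,1,1,2) ×2,  (2; 1,1,2) ×3,  (2; 1,1,2,2),  (2; 1,1,2,3),  (2; 1,2),  (2; 2,2,2),  (3; —) ×2,  (3; 1) ×3,  (3; 1,1,1),  (4; 1),  (4; 1,2),  (5; 1) }


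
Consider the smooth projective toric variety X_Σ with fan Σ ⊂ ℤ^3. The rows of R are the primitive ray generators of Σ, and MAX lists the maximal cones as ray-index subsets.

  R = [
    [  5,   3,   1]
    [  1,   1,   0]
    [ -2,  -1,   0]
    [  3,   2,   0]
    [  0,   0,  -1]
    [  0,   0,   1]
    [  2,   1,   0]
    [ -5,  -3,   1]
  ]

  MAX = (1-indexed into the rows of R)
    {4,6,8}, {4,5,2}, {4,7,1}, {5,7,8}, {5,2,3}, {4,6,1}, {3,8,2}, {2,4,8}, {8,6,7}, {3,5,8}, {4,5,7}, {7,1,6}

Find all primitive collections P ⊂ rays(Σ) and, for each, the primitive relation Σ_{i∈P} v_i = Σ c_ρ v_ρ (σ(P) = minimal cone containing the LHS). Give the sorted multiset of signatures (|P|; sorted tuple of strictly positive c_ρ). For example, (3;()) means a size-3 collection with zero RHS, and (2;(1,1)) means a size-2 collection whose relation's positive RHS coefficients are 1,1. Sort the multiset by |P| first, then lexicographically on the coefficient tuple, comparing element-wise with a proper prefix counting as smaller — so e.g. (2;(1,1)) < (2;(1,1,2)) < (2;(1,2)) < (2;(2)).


Δ(Σ) — 8 vertices, 14 min non-faces:

  P={3,7}:  v_{3} + v_{7} = 0 ; sig = (2;())
  P={5,6}:  v_{5} + v_{6} = 0 ; sig = (2;())
  P={2,7}:  v_{2} + v_{7} = v_{4} ; sig = (2;(1))
  P={3,4}:  v_{3} + v_{4} = v_{2} ; sig = (2;(1))
  P={1,3}:  v_{1} + v_{3} = v_{4} + v_{6} ; sig = (2;(1,1))
  P={1,5}:  v_{1} + v_{5} = v_{4} + v_{7} ; sig = (2;(1,1))
  P={3,6}:  v_{3} + v_{6} = v_{4} + v_{8} ; sig = (2;(1,1))
  P={1,2}:  v_{1} + v_{2} = 2·v_{4} + v_{6} ; sig = (2;(1,2))
  P={2,6}:  v_{2} + v_{6} = 2·v_{4} + v_{8} ; sig = (2;(1,2))
  P={1,8}:  v_{1} + v_{8} = 2·v_{6} ; sig = (2;(2))
  P={4,5,8}:  v_{4} + v_{5} + v_{8} = v_{3} ; sig = (3;(1))
  P={4,6,7}:  v_{4} + v_{6} + v_{7} = v_{1} ; sig = (3;(1))
  P={4,7,8}:  v_{4} + v_{7} + v_{8} = v_{6} ; sig = (3;(1))
  P={2,5,8}:  v_{2} + v_{5} + v_{8} = 2·v_{3} ; sig = (3;(2))

Signatures (|P|; sorted positive RHS coefficients), sorted:
[(2;()), (2;()), (2;(1)), (2;(1)), (2;(1,1)), (2;(1,1)), (2;(1,1)), (2;(1,2)), (2;(1,2)), (2;(2)), (3;(1)), (3;(1)), (3;(1)), (3;(2))]
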